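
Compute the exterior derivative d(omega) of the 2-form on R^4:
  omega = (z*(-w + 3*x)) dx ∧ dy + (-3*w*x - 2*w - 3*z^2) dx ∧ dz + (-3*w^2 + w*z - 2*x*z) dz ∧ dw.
d(omega) = (-w + 3*x) dx ∧ dy ∧ dz + (-z) dx ∧ dy ∧ dw + (-3*x - 2*z - 2) dx ∧ dz ∧ dw

For a 2-form omega = sum_{i<j} g_{ij} dx_i ∧ dx_j, the exterior derivative is
  d(omega) = sum_{i<j} d(g_{ij}) ∧ dx_i ∧ dx_j = sum_{i<j, k} (∂g_{ij}/∂x_k) dx_k ∧ dx_i ∧ dx_j.
Expand each term, using dx_k ∧ dx_i ∧ dx_j = sgn(permutation) dx_{(a)} ∧ dx_{(b)} ∧ dx_{(c)} with (a < b < c) sorted:
  d(z*(-w + 3*x)) includes (∂/∂z)(z*(-w + 3*x)) dz = (-w + 3*x) dz, which multiplied by dx ∧ dy gives (-w + 3*x) dx ∧ dy ∧ dz
  d(z*(-w + 3*x)) includes (∂/∂w)(z*(-w + 3*x)) dw = (-z) dw, which multiplied by dx ∧ dy gives (-z) dx ∧ dy ∧ dw
  d(-3*w*x - 2*w - 3*z^2) includes (∂/∂w)(-3*w*x - 2*w - 3*z^2) dw = (-3*x - 2) dw, which multiplied by dx ∧ dz gives (-3*x - 2) dx ∧ dz ∧ dw
  d(-3*w^2 + w*z - 2*x*z) includes (∂/∂x)(-3*w^2 + w*z - 2*x*z) dx = (-2*z) dx, which multiplied by dz ∧ dw gives (-2*z) dx ∧ dz ∧ dw
Collecting like 3-forms: d(omega) = (-w + 3*x) dx ∧ dy ∧ dz + (-z) dx ∧ dy ∧ dw + (-3*x - 2*z - 2) dx ∧ dz ∧ dw.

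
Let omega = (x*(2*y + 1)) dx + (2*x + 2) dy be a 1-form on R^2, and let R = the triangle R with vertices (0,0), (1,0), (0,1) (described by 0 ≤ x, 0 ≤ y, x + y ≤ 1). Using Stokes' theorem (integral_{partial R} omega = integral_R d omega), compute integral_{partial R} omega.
integral_(partial R) omega = 2/3

Stokes: integral_partial_R omega = integral_R d omega with d omega = (∂Q/∂x - ∂P/∂y) dx ∧ dy.
  ∂Q/∂x = 2
  ∂P/∂y = 2*x
  integrand = ∂Q/∂x - ∂P/∂y = 2 - 2*x.
Integrating over R: integral_0^1 integral_0^{1-x} (2 - 2*x) dy dx = 2/3.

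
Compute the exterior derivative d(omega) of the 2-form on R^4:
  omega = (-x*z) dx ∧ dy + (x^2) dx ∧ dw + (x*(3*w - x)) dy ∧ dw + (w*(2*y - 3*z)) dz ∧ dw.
d(omega) = (-x) dx ∧ dy ∧ dz + (3*w - 2*x) dx ∧ dy ∧ dw + (2*w) dy ∧ dz ∧ dw

For a 2-form omega = sum_{i<j} g_{ij} dx_i ∧ dx_j, the exterior derivative is
  d(omega) = sum_{i<j} d(g_{ij}) ∧ dx_i ∧ dx_j = sum_{i<j, k} (∂g_{ij}/∂x_k) dx_k ∧ dx_i ∧ dx_j.
Expand each term, using dx_k ∧ dx_i ∧ dx_j = sgn(permutation) dx_{(a)} ∧ dx_{(b)} ∧ dx_{(c)} with (a < b < c) sorted:
  d(-x*z) includes (∂/∂z)(-x*z) dz = (-x) dz, which multiplied by dx ∧ dy gives (-x) dx ∧ dy ∧ dz
  d(x*(3*w - x)) includes (∂/∂x)(x*(3*w - x)) dx = (3*w - 2*x) dx, which multiplied by dy ∧ dw gives (3*w - 2*x) dx ∧ dy ∧ dw
  d(w*(2*y - 3*z)) includes (∂/∂y)(w*(2*y - 3*z)) dy = (2*w) dy, which multiplied by dz ∧ dw gives (2*w) dy ∧ dz ∧ dw
Collecting like 3-forms: d(omega) = (-x) dx ∧ dy ∧ dz + (3*w - 2*x) dx ∧ dy ∧ dw + (2*w) dy ∧ dz ∧ dw.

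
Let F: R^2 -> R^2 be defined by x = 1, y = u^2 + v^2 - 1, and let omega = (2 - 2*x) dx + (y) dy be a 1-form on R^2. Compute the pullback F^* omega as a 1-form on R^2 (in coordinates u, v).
F^* omega = (2*u*(u^2 + v^2 - 1)) du + (2*v*(u^2 + v^2 - 1)) dv

Using F^*(f dg) = (f ∘ F) d(g ∘ F), substitute each coordinate x_i by F_i(u, v) in f_i, and replace dx_i by d F_i = (∂F_i/∂u) du + (∂F_i/∂v) dv.
  For the x component: f_1(F) = 0; d F_1 = (0) du + (0) dv
  For the y component: f_2(F) = u^2 + v^2 - 1; d F_2 = (2*u) du + (2*v) dv
Combining and collecting du, dv coefficients:
  coeff of du: 2*u*(u^2 + v^2 - 1)
  coeff of dv: 2*v*(u^2 + v^2 - 1)
F^* omega = (2*u*(u^2 + v^2 - 1)) du + (2*v*(u^2 + v^2 - 1)) dv.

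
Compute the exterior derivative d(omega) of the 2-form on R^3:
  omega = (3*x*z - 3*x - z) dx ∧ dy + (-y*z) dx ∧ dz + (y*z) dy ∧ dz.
d(omega) = (3*x + z - 1) dx ∧ dy ∧ dz

For a 2-form omega = sum_{i<j} g_{ij} dx_i ∧ dx_j, the exterior derivative is
  d(omega) = sum_{i<j} d(g_{ij}) ∧ dx_i ∧ dx_j = sum_{i<j, k} (∂g_{ij}/∂x_k) dx_k ∧ dx_i ∧ dx_j.
Expand each term, using dx_k ∧ dx_i ∧ dx_j = sgn(permutation) dx_{(a)} ∧ dx_{(b)} ∧ dx_{(c)} with (a < b < c) sorted:
  d(3*x*z - 3*x - z) includes (∂/∂z)(3*x*z - 3*x - z) dz = (3*x - 1) dz, which multiplied by dx ∧ dy gives (3*x - 1) dx ∧ dy ∧ dz
  d(-y*z) includes (∂/∂y)(-y*z) dy = (-z) dy, which multiplied by dx ∧ dz gives (z) dx ∧ dy ∧ dz
Collecting like 3-forms: d(omega) = (3*x + z - 1) dx ∧ dy ∧ dz.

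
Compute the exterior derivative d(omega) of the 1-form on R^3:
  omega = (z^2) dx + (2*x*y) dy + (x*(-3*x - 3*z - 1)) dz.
d(omega) = (2*y) dx ∧ dy + (-6*x - 5*z - 1) dx ∧ dz

For a 1-form omega = sum_i f_i dx_i, the exterior derivative is
  d(omega) = sum_{i < j} (∂f_j/∂x_i - ∂f_i/∂x_j) dx_i ∧ dx_j.
  coefficient of dx ∧ dy: ∂f_2/∂x - ∂f_1/∂y = ∂(2*x*y)/∂x - ∂(z^2)/∂y = 2*y
  coefficient of dx ∧ dz: ∂f_3/∂x - ∂f_1/∂z = ∂(x*(-3*x - 3*z - 1))/∂x - ∂(z^2)/∂z = -6*x - 5*z - 1
Assembling: d(omega) = (2*y) dx ∧ dy + (-6*x - 5*z - 1) dx ∧ dz.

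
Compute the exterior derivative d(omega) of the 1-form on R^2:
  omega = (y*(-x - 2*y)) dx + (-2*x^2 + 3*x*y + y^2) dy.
d(omega) = (-3*x + 7*y) dx ∧ dy

For a 1-form omega = sum_i f_i dx_i, the exterior derivative is
  d(omega) = sum_{i < j} (∂f_j/∂x_i - ∂f_i/∂x_j) dx_i ∧ dx_j.
  coefficient of dx ∧ dy: ∂f_2/∂x - ∂f_1/∂y = ∂(-2*x^2 + 3*x*y + y^2)/∂x - ∂(y*(-x - 2*y))/∂y = -3*x + 7*y
Assembling: d(omega) = (-3*x + 7*y) dx ∧ dy.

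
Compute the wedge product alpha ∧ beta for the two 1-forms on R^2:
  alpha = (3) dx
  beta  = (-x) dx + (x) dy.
alpha ∧ beta = (3*x) dx ∧ dy

Distribute the wedge, using dx_i ∧ dx_j = -dx_j ∧ dx_i and dx_i ∧ dx_i = 0. For each pair (i, j) with i < j, the coefficient of dx_i ∧ dx_j in alpha ∧ beta is (alpha_i * beta_j - alpha_j * beta_i). Collecting: alpha ∧ beta = (3*x) dx ∧ dy.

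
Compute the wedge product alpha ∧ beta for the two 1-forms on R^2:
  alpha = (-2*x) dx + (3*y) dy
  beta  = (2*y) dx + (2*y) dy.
alpha ∧ beta = (-2*y*(2*x + 3*y)) dx ∧ dy

Distribute the wedge, using dx_i ∧ dx_j = -dx_j ∧ dx_i and dx_i ∧ dx_i = 0. For each pair (i, j) with i < j, the coefficient of dx_i ∧ dx_j in alpha ∧ beta is (alpha_i * beta_j - alpha_j * beta_i). Collecting: alpha ∧ beta = (-2*y*(2*x + 3*y)) dx ∧ dy.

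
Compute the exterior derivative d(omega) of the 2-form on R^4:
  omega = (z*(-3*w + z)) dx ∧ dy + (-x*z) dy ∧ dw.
d(omega) = (-3*w + 2*z) dx ∧ dy ∧ dz + (-4*z) dx ∧ dy ∧ dw + (x) dy ∧ dz ∧ dw

For a 2-form omega = sum_{i<j} g_{ij} dx_i ∧ dx_j, the exterior derivative is
  d(omega) = sum_{i<j} d(g_{ij}) ∧ dx_i ∧ dx_j = sum_{i<j, k} (∂g_{ij}/∂x_k) dx_k ∧ dx_i ∧ dx_j.
Expand each term, using dx_k ∧ dx_i ∧ dx_j = sgn(permutation) dx_{(a)} ∧ dx_{(b)} ∧ dx_{(c)} with (a < b < c) sorted:
  d(z*(-3*w + z)) includes (∂/∂z)(z*(-3*w + z)) dz = (-3*w + 2*z) dz, which multiplied by dx ∧ dy gives (-3*w + 2*z) dx ∧ dy ∧ dz
  d(z*(-3*w + z)) includes (∂/∂w)(z*(-3*w + z)) dw = (-3*z) dw, which multiplied by dx ∧ dy gives (-3*z) dx ∧ dy ∧ dw
  d(-x*z) includes (∂/∂x)(-x*z) dx = (-z) dx, which multiplied by dy ∧ dw gives (-z) dx ∧ dy ∧ dw
  d(-x*z) includes (∂/∂z)(-x*z) dz = (-x) dz, which multiplied by dy ∧ dw gives (x) dy ∧ dz ∧ dw
Collecting like 3-forms: d(omega) = (-3*w + 2*z) dx ∧ dy ∧ dz + (-4*z) dx ∧ dy ∧ dw + (x) dy ∧ dz ∧ dw.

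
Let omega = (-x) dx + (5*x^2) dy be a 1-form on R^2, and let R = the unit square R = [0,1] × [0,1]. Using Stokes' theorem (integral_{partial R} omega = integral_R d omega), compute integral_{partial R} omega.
integral_(partial R) omega = 5

Stokes: integral_partial_R omega = integral_R d omega with d omega = (∂Q/∂x - ∂P/∂y) dx ∧ dy.
  ∂Q/∂x = 10*x
  ∂P/∂y = 0
  integrand = ∂Q/∂x - ∂P/∂y = 10*x.
Integrating over R: integral_0^1 integral_0^1 (10*x) dx dy = 5.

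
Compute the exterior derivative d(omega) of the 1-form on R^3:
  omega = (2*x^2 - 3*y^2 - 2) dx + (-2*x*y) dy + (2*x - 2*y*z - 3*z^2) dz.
d(omega) = (4*y) dx ∧ dy + (2) dx ∧ dz + (-2*z) dy ∧ dz

For a 1-form omega = sum_i f_i dx_i, the exterior derivative is
  d(omega) = sum_{i < j} (∂f_j/∂x_i - ∂f_i/∂x_j) dx_i ∧ dx_j.
  coefficient of dx ∧ dy: ∂f_2/∂x - ∂f_1/∂y = ∂(-2*x*y)/∂x - ∂(2*x^2 - 3*y^2 - 2)/∂y = 4*y
  coefficient of dx ∧ dz: ∂f_3/∂x - ∂f_1/∂z = ∂(2*x - 2*y*z - 3*z^2)/∂x - ∂(2*x^2 - 3*y^2 - 2)/∂z = 2
  coefficient of dy ∧ dz: ∂f_3/∂y - ∂f_2/∂z = ∂(2*x - 2*y*z - 3*z^2)/∂y - ∂(-2*x*y)/∂z = -2*z
Assembling: d(omega) = (4*y) dx ∧ dy + (2) dx ∧ dz + (-2*z) dy ∧ dz.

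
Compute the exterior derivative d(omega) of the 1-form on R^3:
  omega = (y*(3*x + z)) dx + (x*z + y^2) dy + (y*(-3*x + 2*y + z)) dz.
d(omega) = (-3*x) dx ∧ dy + (-4*y) dx ∧ dz + (-4*x + 4*y + z) dy ∧ dz

For a 1-form omega = sum_i f_i dx_i, the exterior derivative is
  d(omega) = sum_{i < j} (∂f_j/∂x_i - ∂f_i/∂x_j) dx_i ∧ dx_j.
  coefficient of dx ∧ dy: ∂f_2/∂x - ∂f_1/∂y = ∂(x*z + y^2)/∂x - ∂(y*(3*x + z))/∂y = -3*x
  coefficient of dx ∧ dz: ∂f_3/∂x - ∂f_1/∂z = ∂(y*(-3*x + 2*y + z))/∂x - ∂(y*(3*x + z))/∂z = -4*y
  coefficient of dy ∧ dz: ∂f_3/∂y - ∂f_2/∂z = ∂(y*(-3*x + 2*y + z))/∂y - ∂(x*z + y^2)/∂z = -4*x + 4*y + z
Assembling: d(omega) = (-3*x) dx ∧ dy + (-4*y) dx ∧ dz + (-4*x + 4*y + z) dy ∧ dz.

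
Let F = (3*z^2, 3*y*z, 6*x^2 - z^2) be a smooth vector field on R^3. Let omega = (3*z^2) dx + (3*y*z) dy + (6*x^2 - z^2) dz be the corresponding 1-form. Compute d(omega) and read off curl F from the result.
d(omega) = (-3*y) dy ∧ dz + (-12*x + 6*z) dz ∧ dx + (0) dx ∧ dy; curl F = (-3*y, -12*x + 6*z, 0)

d omega = sum_{i<j} (∂f_j/∂x_i - ∂f_i/∂x_j) dx_i ∧ dx_j. Under the identification (dy ∧ dz, dz ∧ dx, dx ∧ dy) ↔ (e_x, e_y, e_z), the coefficients are exactly the components of curl F. Compute:
  ∂R/∂y - ∂Q/∂z = (0) - (3*y) = -3*y
  ∂P/∂z - ∂R/∂x = (6*z) - (12*x) = -12*x + 6*z
  ∂Q/∂x - ∂P/∂y = (0) - (0) = 0.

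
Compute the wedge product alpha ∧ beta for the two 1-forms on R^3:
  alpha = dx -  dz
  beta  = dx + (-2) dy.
alpha ∧ beta = (-2) dx ∧ dy + (1) dx ∧ dz + (-2) dy ∧ dz

Distribute the wedge, using dx_i ∧ dx_j = -dx_j ∧ dx_i and dx_i ∧ dx_i = 0. For each pair (i, j) with i < j, the coefficient of dx_i ∧ dx_j in alpha ∧ beta is (alpha_i * beta_j - alpha_j * beta_i). Collecting: alpha ∧ beta = (-2) dx ∧ dy + (1) dx ∧ dz + (-2) dy ∧ dz.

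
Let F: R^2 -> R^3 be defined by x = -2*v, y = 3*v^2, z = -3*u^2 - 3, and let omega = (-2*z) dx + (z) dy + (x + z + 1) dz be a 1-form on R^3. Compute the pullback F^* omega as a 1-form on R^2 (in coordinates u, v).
F^* omega = (6*u*(3*u^2 + 2*v + 2)) du + (-18*u^2*v - 12*u^2 - 18*v - 12) dv

Using F^*(f dg) = (f ∘ F) d(g ∘ F), substitute each coordinate x_i by F_i(u, v) in f_i, and replace dx_i by d F_i = (∂F_i/∂u) du + (∂F_i/∂v) dv.
  For the x component: f_1(F) = 6*u^2 + 6; d F_1 = (0) du + (-2) dv
  For the y component: f_2(F) = -3*u^2 - 3; d F_2 = (0) du + (6*v) dv
  For the z component: f_3(F) = -3*u^2 - 2*v - 2; d F_3 = (-6*u) du + (0) dv
Combining and collecting du, dv coefficients:
  coeff of du: 6*u*(3*u^2 + 2*v + 2)
  coeff of dv: -18*u^2*v - 12*u^2 - 18*v - 12
F^* omega = (6*u*(3*u^2 + 2*v + 2)) du + (-18*u^2*v - 12*u^2 - 18*v - 12) dv.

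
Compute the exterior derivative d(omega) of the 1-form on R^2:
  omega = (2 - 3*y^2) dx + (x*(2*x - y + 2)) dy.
d(omega) = (4*x + 5*y + 2) dx ∧ dy

For a 1-form omega = sum_i f_i dx_i, the exterior derivative is
  d(omega) = sum_{i < j} (∂f_j/∂x_i - ∂f_i/∂x_j) dx_i ∧ dx_j.
  coefficient of dx ∧ dy: ∂f_2/∂x - ∂f_1/∂y = ∂(x*(2*x - y + 2))/∂x - ∂(2 - 3*y^2)/∂y = 4*x + 5*y + 2
Assembling: d(omega) = (4*x + 5*y + 2) dx ∧ dy.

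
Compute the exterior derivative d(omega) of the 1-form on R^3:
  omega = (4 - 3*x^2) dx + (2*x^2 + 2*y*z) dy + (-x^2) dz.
d(omega) = (4*x) dx ∧ dy + (-2*x) dx ∧ dz + (-2*y) dy ∧ dz

For a 1-form omega = sum_i f_i dx_i, the exterior derivative is
  d(omega) = sum_{i < j} (∂f_j/∂x_i - ∂f_i/∂x_j) dx_i ∧ dx_j.
  coefficient of dx ∧ dy: ∂f_2/∂x - ∂f_1/∂y = ∂(2*x^2 + 2*y*z)/∂x - ∂(4 - 3*x^2)/∂y = 4*x
  coefficient of dx ∧ dz: ∂f_3/∂x - ∂f_1/∂z = ∂(-x^2)/∂x - ∂(4 - 3*x^2)/∂z = -2*x
  coefficient of dy ∧ dz: ∂f_3/∂y - ∂f_2/∂z = ∂(-x^2)/∂y - ∂(2*x^2 + 2*y*z)/∂z = -2*y
Assembling: d(omega) = (4*x) dx ∧ dy + (-2*x) dx ∧ dz + (-2*y) dy ∧ dz.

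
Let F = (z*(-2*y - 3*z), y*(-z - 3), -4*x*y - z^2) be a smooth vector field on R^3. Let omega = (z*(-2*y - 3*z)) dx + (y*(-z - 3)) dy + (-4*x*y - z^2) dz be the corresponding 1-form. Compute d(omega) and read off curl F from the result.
d(omega) = (-4*x + y) dy ∧ dz + (2*y - 6*z) dz ∧ dx + (2*z) dx ∧ dy; curl F = (-4*x + y, 2*y - 6*z, 2*z)

d omega = sum_{i<j} (∂f_j/∂x_i - ∂f_i/∂x_j) dx_i ∧ dx_j. Under the identification (dy ∧ dz, dz ∧ dx, dx ∧ dy) ↔ (e_x, e_y, e_z), the coefficients are exactly the components of curl F. Compute:
  ∂R/∂y - ∂Q/∂z = (-4*x) - (-y) = -4*x + y
  ∂P/∂z - ∂R/∂x = (-2*y - 6*z) - (-4*y) = 2*y - 6*z
  ∂Q/∂x - ∂P/∂y = (0) - (-2*z) = 2*z.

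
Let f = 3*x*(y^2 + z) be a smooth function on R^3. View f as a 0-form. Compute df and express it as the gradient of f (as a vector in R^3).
df = (3*y^2 + 3*z) dx + (6*x*y) dy + (3*x) dz; grad f = (3*y^2 + 3*z, 6*x*y, 3*x)

For a 0-form f, d f = (∂f/∂x) dx + (∂f/∂y) dy + (∂f/∂z) dz. The components of the vector representation are exactly the entries of grad f in Cartesian coordinates:
  ∂f/∂x = 3*y^2 + 3*z
  ∂f/∂y = 6*x*y
  ∂f/∂z = 3*x.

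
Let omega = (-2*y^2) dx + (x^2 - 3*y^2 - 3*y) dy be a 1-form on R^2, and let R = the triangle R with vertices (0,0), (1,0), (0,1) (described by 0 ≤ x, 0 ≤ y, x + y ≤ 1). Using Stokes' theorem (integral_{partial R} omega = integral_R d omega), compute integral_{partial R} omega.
integral_(partial R) omega = 1

Stokes: integral_partial_R omega = integral_R d omega with d omega = (∂Q/∂x - ∂P/∂y) dx ∧ dy.
  ∂Q/∂x = 2*x
  ∂P/∂y = -4*y
  integrand = ∂Q/∂x - ∂P/∂y = 2*x + 4*y.
Integrating over R: integral_0^1 integral_0^{1-x} (2*x + 4*y) dy dx = 1.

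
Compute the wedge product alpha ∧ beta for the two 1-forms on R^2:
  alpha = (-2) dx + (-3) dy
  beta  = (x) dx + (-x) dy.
alpha ∧ beta = (5*x) dx ∧ dy

Distribute the wedge, using dx_i ∧ dx_j = -dx_j ∧ dx_i and dx_i ∧ dx_i = 0. For each pair (i, j) with i < j, the coefficient of dx_i ∧ dx_j in alpha ∧ beta is (alpha_i * beta_j - alpha_j * beta_i). Collecting: alpha ∧ beta = (5*x) dx ∧ dy.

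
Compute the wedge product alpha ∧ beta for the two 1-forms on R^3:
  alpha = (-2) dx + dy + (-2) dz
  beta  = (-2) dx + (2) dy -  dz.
alpha ∧ beta = (-2) dx ∧ dy + (-2) dx ∧ dz + (3) dy ∧ dz

Distribute the wedge, using dx_i ∧ dx_j = -dx_j ∧ dx_i and dx_i ∧ dx_i = 0. For each pair (i, j) with i < j, the coefficient of dx_i ∧ dx_j in alpha ∧ beta is (alpha_i * beta_j - alpha_j * beta_i). Collecting: alpha ∧ beta = (-2) dx ∧ dy + (-2) dx ∧ dz + (3) dy ∧ dz.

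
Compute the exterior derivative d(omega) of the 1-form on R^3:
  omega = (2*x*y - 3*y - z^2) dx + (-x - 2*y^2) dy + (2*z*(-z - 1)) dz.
d(omega) = (2 - 2*x) dx ∧ dy + (2*z) dx ∧ dz

For a 1-form omega = sum_i f_i dx_i, the exterior derivative is
  d(omega) = sum_{i < j} (∂f_j/∂x_i - ∂f_i/∂x_j) dx_i ∧ dx_j.
  coefficient of dx ∧ dy: ∂f_2/∂x - ∂f_1/∂y = ∂(-x - 2*y^2)/∂x - ∂(2*x*y - 3*y - z^2)/∂y = 2 - 2*x
  coefficient of dx ∧ dz: ∂f_3/∂x - ∂f_1/∂z = ∂(2*z*(-z - 1))/∂x - ∂(2*x*y - 3*y - z^2)/∂z = 2*z
Assembling: d(omega) = (2 - 2*x) dx ∧ dy + (2*z) dx ∧ dz.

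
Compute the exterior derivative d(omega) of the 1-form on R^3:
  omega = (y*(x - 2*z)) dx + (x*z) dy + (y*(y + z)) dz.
d(omega) = (-x + 3*z) dx ∧ dy + (2*y) dx ∧ dz + (-x + 2*y + z) dy ∧ dz

For a 1-form omega = sum_i f_i dx_i, the exterior derivative is
  d(omega) = sum_{i < j} (∂f_j/∂x_i - ∂f_i/∂x_j) dx_i ∧ dx_j.
  coefficient of dx ∧ dy: ∂f_2/∂x - ∂f_1/∂y = ∂(x*z)/∂x - ∂(y*(x - 2*z))/∂y = -x + 3*z
  coefficient of dx ∧ dz: ∂f_3/∂x - ∂f_1/∂z = ∂(y*(y + z))/∂x - ∂(y*(x - 2*z))/∂z = 2*y
  coefficient of dy ∧ dz: ∂f_3/∂y - ∂f_2/∂z = ∂(y*(y + z))/∂y - ∂(x*z)/∂z = -x + 2*y + z
Assembling: d(omega) = (-x + 3*z) dx ∧ dy + (2*y) dx ∧ dz + (-x + 2*y + z) dy ∧ dz.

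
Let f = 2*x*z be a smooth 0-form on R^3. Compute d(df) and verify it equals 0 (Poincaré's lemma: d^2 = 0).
d(df) = 0

Step 1: df = sum_i (∂f/∂x_i) dx_i = (2*z) dx + (0) dy + (2*x) dz.
Step 2: Apply d again. Using the 1-form formula, the coefficient of dx ∧ dy in d(df) is ∂^2 f/∂x ∂y - ∂^2 f/∂y ∂x = (0) - (0) = 0 (equality of mixed partials for smooth f).
Similarly for dx ∧ dz and dy ∧ dz — all coefficients vanish. So d(df) = 0.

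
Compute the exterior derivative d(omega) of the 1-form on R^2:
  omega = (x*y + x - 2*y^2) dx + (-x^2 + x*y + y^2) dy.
d(omega) = (-3*x + 5*y) dx ∧ dy

For a 1-form omega = sum_i f_i dx_i, the exterior derivative is
  d(omega) = sum_{i < j} (∂f_j/∂x_i - ∂f_i/∂x_j) dx_i ∧ dx_j.
  coefficient of dx ∧ dy: ∂f_2/∂x - ∂f_1/∂y = ∂(-x^2 + x*y + y^2)/∂x - ∂(x*y + x - 2*y^2)/∂y = -3*x + 5*y
Assembling: d(omega) = (-3*x + 5*y) dx ∧ dy.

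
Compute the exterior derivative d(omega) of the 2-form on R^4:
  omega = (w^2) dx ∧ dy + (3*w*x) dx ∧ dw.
d(omega) = (2*w) dx ∧ dy ∧ dw

For a 2-form omega = sum_{i<j} g_{ij} dx_i ∧ dx_j, the exterior derivative is
  d(omega) = sum_{i<j} d(g_{ij}) ∧ dx_i ∧ dx_j = sum_{i<j, k} (∂g_{ij}/∂x_k) dx_k ∧ dx_i ∧ dx_j.
Expand each term, using dx_k ∧ dx_i ∧ dx_j = sgn(permutation) dx_{(a)} ∧ dx_{(b)} ∧ dx_{(c)} with (a < b < c) sorted:
  d(w^2) includes (∂/∂w)(w^2) dw = (2*w) dw, which multiplied by dx ∧ dy gives (2*w) dx ∧ dy ∧ dw
Collecting like 3-forms: d(omega) = (2*w) dx ∧ dy ∧ dw.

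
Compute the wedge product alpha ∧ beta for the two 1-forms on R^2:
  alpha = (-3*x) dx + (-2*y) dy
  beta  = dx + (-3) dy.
alpha ∧ beta = (9*x + 2*y) dx ∧ dy

Distribute the wedge, using dx_i ∧ dx_j = -dx_j ∧ dx_i and dx_i ∧ dx_i = 0. For each pair (i, j) with i < j, the coefficient of dx_i ∧ dx_j in alpha ∧ beta is (alpha_i * beta_j - alpha_j * beta_i). Collecting: alpha ∧ beta = (9*x + 2*y) dx ∧ dy.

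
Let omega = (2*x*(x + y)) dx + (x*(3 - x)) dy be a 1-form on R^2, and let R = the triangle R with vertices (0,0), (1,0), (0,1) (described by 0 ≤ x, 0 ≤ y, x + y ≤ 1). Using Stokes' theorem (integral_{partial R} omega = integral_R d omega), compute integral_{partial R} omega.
integral_(partial R) omega = 5/6

Stokes: integral_partial_R omega = integral_R d omega with d omega = (∂Q/∂x - ∂P/∂y) dx ∧ dy.
  ∂Q/∂x = 3 - 2*x
  ∂P/∂y = 2*x
  integrand = ∂Q/∂x - ∂P/∂y = 3 - 4*x.
Integrating over R: integral_0^1 integral_0^{1-x} (3 - 4*x) dy dx = 5/6.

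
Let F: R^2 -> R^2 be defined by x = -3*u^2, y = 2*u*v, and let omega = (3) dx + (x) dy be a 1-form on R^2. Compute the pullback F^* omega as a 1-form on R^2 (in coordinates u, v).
F^* omega = (6*u*(-u*v - 3)) du + (-6*u^3) dv

Using F^*(f dg) = (f ∘ F) d(g ∘ F), substitute each coordinate x_i by F_i(u, v) in f_i, and replace dx_i by d F_i = (∂F_i/∂u) du + (∂F_i/∂v) dv.
  For the x component: f_1(F) = 3; d F_1 = (-6*u) du + (0) dv
  For the y component: f_2(F) = -3*u^2; d F_2 = (2*v) du + (2*u) dv
Combining and collecting du, dv coefficients:
  coeff of du: 6*u*(-u*v - 3)
  coeff of dv: -6*u^3
F^* omega = (6*u*(-u*v - 3)) du + (-6*u^3) dv.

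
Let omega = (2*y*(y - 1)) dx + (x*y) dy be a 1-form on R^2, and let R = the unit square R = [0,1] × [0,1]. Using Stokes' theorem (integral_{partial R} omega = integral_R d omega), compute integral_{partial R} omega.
integral_(partial R) omega = 1/2

Stokes: integral_partial_R omega = integral_R d omega with d omega = (∂Q/∂x - ∂P/∂y) dx ∧ dy.
  ∂Q/∂x = y
  ∂P/∂y = 4*y - 2
  integrand = ∂Q/∂x - ∂P/∂y = 2 - 3*y.
Integrating over R: integral_0^1 integral_0^1 (2 - 3*y) dx dy = 1/2.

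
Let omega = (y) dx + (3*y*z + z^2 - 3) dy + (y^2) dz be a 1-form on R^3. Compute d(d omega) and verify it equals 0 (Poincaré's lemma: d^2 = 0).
d(d omega) = 0

Step 1: d omega = sum_{i<j} (∂f_j/∂x_i - ∂f_i/∂x_j) dx_i ∧ dx_j:
  coeff of dx ∧ dy: -1
  coeff of dx ∧ dz: 0
  coeff of dy ∧ dz: -y - 2*z
Step 2: Apply d again to each 2-form coefficient. The only possible 3-form in R^3 is dx ∧ dy ∧ dz, with coefficient
  ∂(coeff of dy∧dz)/∂x - ∂(coeff of dx∧dz)/∂y + ∂(coeff of dx∧dy)/∂z
  = ∂/∂x (-y - 2*z) - ∂/∂y (0) + ∂/∂z (-1).
Each of these terms simplifies to sums of mixed partials that cancel in pairs. The result is 0 (by equality of mixed partials for smooth functions — Schwarz / Clairaut).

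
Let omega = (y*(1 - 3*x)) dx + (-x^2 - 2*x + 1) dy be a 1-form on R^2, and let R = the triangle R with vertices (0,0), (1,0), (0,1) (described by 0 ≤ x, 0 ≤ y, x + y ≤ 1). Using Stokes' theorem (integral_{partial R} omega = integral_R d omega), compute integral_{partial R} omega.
integral_(partial R) omega = -4/3

Stokes: integral_partial_R omega = integral_R d omega with d omega = (∂Q/∂x - ∂P/∂y) dx ∧ dy.
  ∂Q/∂x = -2*x - 2
  ∂P/∂y = 1 - 3*x
  integrand = ∂Q/∂x - ∂P/∂y = x - 3.
Integrating over R: integral_0^1 integral_0^{1-x} (x - 3) dy dx = -4/3.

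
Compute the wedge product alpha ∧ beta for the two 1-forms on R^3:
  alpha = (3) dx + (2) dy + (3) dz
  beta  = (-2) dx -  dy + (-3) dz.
alpha ∧ beta = (1) dx ∧ dy + (-3) dx ∧ dz + (-3) dy ∧ dz

Distribute the wedge, using dx_i ∧ dx_j = -dx_j ∧ dx_i and dx_i ∧ dx_i = 0. For each pair (i, j) with i < j, the coefficient of dx_i ∧ dx_j in alpha ∧ beta is (alpha_i * beta_j - alpha_j * beta_i). Collecting: alpha ∧ beta = (1) dx ∧ dy + (-3) dx ∧ dz + (-3) dy ∧ dz.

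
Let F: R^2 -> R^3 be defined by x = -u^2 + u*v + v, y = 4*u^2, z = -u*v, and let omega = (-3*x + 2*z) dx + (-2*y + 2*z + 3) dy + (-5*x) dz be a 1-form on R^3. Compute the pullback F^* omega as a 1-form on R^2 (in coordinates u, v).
F^* omega = (-70*u^3 - 8*u^2*v + 6*u*v + 24*u + 2*v^2) du + (-2*u^3 + 3*u^2 - 3*u*v - 3*v) dv

Using F^*(f dg) = (f ∘ F) d(g ∘ F), substitute each coordinate x_i by F_i(u, v) in f_i, and replace dx_i by d F_i = (∂F_i/∂u) du + (∂F_i/∂v) dv.
  For the x component: f_1(F) = 3*u^2 - 5*u*v - 3*v; d F_1 = (-2*u + v) du + (u + 1) dv
  For the y component: f_2(F) = -8*u^2 - 2*u*v + 3; d F_2 = (8*u) du + (0) dv
  For the z component: f_3(F) = 5*u^2 - 5*u*v - 5*v; d F_3 = (-v) du + (-u) dv
Combining and collecting du, dv coefficients:
  coeff of du: -70*u^3 - 8*u^2*v + 6*u*v + 24*u + 2*v^2
  coeff of dv: -2*u^3 + 3*u^2 - 3*u*v - 3*v
F^* omega = (-70*u^3 - 8*u^2*v + 6*u*v + 24*u + 2*v^2) du + (-2*u^3 + 3*u^2 - 3*u*v - 3*v) dv.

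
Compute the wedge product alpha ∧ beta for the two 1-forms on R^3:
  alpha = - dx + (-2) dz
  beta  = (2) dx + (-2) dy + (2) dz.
alpha ∧ beta = (2) dx ∧ dy + (2) dx ∧ dz + (-4) dy ∧ dz

Distribute the wedge, using dx_i ∧ dx_j = -dx_j ∧ dx_i and dx_i ∧ dx_i = 0. For each pair (i, j) with i < j, the coefficient of dx_i ∧ dx_j in alpha ∧ beta is (alpha_i * beta_j - alpha_j * beta_i). Collecting: alpha ∧ beta = (2) dx ∧ dy + (2) dx ∧ dz + (-4) dy ∧ dz.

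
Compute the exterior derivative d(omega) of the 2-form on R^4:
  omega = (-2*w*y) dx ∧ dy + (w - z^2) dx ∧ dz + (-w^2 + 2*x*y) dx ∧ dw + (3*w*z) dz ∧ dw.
d(omega) = (-2*x - 2*y) dx ∧ dy ∧ dw + (1) dx ∧ dz ∧ dw

For a 2-form omega = sum_{i<j} g_{ij} dx_i ∧ dx_j, the exterior derivative is
  d(omega) = sum_{i<j} d(g_{ij}) ∧ dx_i ∧ dx_j = sum_{i<j, k} (∂g_{ij}/∂x_k) dx_k ∧ dx_i ∧ dx_j.
Expand each term, using dx_k ∧ dx_i ∧ dx_j = sgn(permutation) dx_{(a)} ∧ dx_{(b)} ∧ dx_{(c)} with (a < b < c) sorted:
  d(-2*w*y) includes (∂/∂w)(-2*w*y) dw = (-2*y) dw, which multiplied by dx ∧ dy gives (-2*y) dx ∧ dy ∧ dw
  d(w - z^2) includes (∂/∂w)(w - z^2) dw = (1) dw, which multiplied by dx ∧ dz gives (1) dx ∧ dz ∧ dw
  d(-w^2 + 2*x*y) includes (∂/∂y)(-w^2 + 2*x*y) dy = (2*x) dy, which multiplied by dx ∧ dw gives (-2*x) dx ∧ dy ∧ dw
Collecting like 3-forms: d(omega) = (-2*x - 2*y) dx ∧ dy ∧ dw + (1) dx ∧ dz ∧ dw.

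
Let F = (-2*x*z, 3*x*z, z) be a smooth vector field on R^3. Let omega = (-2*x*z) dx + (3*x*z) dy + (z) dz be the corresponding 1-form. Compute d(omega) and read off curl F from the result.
d(omega) = (-3*x) dy ∧ dz + (-2*x) dz ∧ dx + (3*z) dx ∧ dy; curl F = (-3*x, -2*x, 3*z)

d omega = sum_{i<j} (∂f_j/∂x_i - ∂f_i/∂x_j) dx_i ∧ dx_j. Under the identification (dy ∧ dz, dz ∧ dx, dx ∧ dy) ↔ (e_x, e_y, e_z), the coefficients are exactly the components of curl F. Compute:
  ∂R/∂y - ∂Q/∂z = (0) - (3*x) = -3*x
  ∂P/∂z - ∂R/∂x = (-2*x) - (0) = -2*x
  ∂Q/∂x - ∂P/∂y = (3*z) - (0) = 3*z.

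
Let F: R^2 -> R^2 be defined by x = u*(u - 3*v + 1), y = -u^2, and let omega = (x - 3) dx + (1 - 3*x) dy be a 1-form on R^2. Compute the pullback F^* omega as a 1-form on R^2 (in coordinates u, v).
F^* omega = (8*u^3 - 27*u^2*v + 9*u^2 + 9*u*v^2 - 6*u*v - 7*u + 9*v - 3) du + (3*u*(-u^2 + 3*u*v - u + 3)) dv

Using F^*(f dg) = (f ∘ F) d(g ∘ F), substitute each coordinate x_i by F_i(u, v) in f_i, and replace dx_i by d F_i = (∂F_i/∂u) du + (∂F_i/∂v) dv.
  For the x component: f_1(F) = u^2 - 3*u*v + u - 3; d F_1 = (2*u - 3*v + 1) du + (-3*u) dv
  For the y component: f_2(F) = -3*u^2 + 9*u*v - 3*u + 1; d F_2 = (-2*u) du + (0) dv
Combining and collecting du, dv coefficients:
  coeff of du: 8*u^3 - 27*u^2*v + 9*u^2 + 9*u*v^2 - 6*u*v - 7*u + 9*v - 3
  coeff of dv: 3*u*(-u^2 + 3*u*v - u + 3)
F^* omega = (8*u^3 - 27*u^2*v + 9*u^2 + 9*u*v^2 - 6*u*v - 7*u + 9*v - 3) du + (3*u*(-u^2 + 3*u*v - u + 3)) dv.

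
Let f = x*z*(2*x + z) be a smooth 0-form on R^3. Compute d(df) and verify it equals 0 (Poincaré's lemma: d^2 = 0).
d(df) = 0

Step 1: df = sum_i (∂f/∂x_i) dx_i = (z*(4*x + z)) dx + (0) dy + (2*x*(x + z)) dz.
Step 2: Apply d again. Using the 1-form formula, the coefficient of dx ∧ dy in d(df) is ∂^2 f/∂x ∂y - ∂^2 f/∂y ∂x = (0) - (0) = 0 (equality of mixed partials for smooth f).
Similarly for dx ∧ dz and dy ∧ dz — all coefficients vanish. So d(df) = 0.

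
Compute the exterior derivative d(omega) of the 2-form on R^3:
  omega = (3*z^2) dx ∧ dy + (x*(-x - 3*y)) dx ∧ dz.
d(omega) = (3*x + 6*z) dx ∧ dy ∧ dz

For a 2-form omega = sum_{i<j} g_{ij} dx_i ∧ dx_j, the exterior derivative is
  d(omega) = sum_{i<j} d(g_{ij}) ∧ dx_i ∧ dx_j = sum_{i<j, k} (∂g_{ij}/∂x_k) dx_k ∧ dx_i ∧ dx_j.
Expand each term, using dx_k ∧ dx_i ∧ dx_j = sgn(permutation) dx_{(a)} ∧ dx_{(b)} ∧ dx_{(c)} with (a < b < c) sorted:
  d(3*z^2) includes (∂/∂z)(3*z^2) dz = (6*z) dz, which multiplied by dx ∧ dy gives (6*z) dx ∧ dy ∧ dz
  d(x*(-x - 3*y)) includes (∂/∂y)(x*(-x - 3*y)) dy = (-3*x) dy, which multiplied by dx ∧ dz gives (3*x) dx ∧ dy ∧ dz
Collecting like 3-forms: d(omega) = (3*x + 6*z) dx ∧ dy ∧ dz.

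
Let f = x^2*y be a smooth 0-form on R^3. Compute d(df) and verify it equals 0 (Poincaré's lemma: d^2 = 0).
d(df) = 0

Step 1: df = sum_i (∂f/∂x_i) dx_i = (2*x*y) dx + (x^2) dy + (0) dz.
Step 2: Apply d again. Using the 1-form formula, the coefficient of dx ∧ dy in d(df) is ∂^2 f/∂x ∂y - ∂^2 f/∂y ∂x = (2*x) - (2*x) = 0 (equality of mixed partials for smooth f).
Similarly for dx ∧ dz and dy ∧ dz — all coefficients vanish. So d(df) = 0.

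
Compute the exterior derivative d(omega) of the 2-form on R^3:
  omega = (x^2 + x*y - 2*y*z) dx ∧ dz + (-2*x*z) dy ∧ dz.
d(omega) = (-x) dx ∧ dy ∧ dz

For a 2-form omega = sum_{i<j} g_{ij} dx_i ∧ dx_j, the exterior derivative is
  d(omega) = sum_{i<j} d(g_{ij}) ∧ dx_i ∧ dx_j = sum_{i<j, k} (∂g_{ij}/∂x_k) dx_k ∧ dx_i ∧ dx_j.
Expand each term, using dx_k ∧ dx_i ∧ dx_j = sgn(permutation) dx_{(a)} ∧ dx_{(b)} ∧ dx_{(c)} with (a < b < c) sorted:
  d(x^2 + x*y - 2*y*z) includes (∂/∂y)(x^2 + x*y - 2*y*z) dy = (x - 2*z) dy, which multiplied by dx ∧ dz gives (-x + 2*z) dx ∧ dy ∧ dz
  d(-2*x*z) includes (∂/∂x)(-2*x*z) dx = (-2*z) dx, which multiplied by dy ∧ dz gives (-2*z) dx ∧ dy ∧ dz
Collecting like 3-forms: d(omega) = (-x) dx ∧ dy ∧ dz.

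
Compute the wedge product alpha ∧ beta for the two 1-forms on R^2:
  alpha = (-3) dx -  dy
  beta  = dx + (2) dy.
alpha ∧ beta = (-5) dx ∧ dy

Distribute the wedge, using dx_i ∧ dx_j = -dx_j ∧ dx_i and dx_i ∧ dx_i = 0. For each pair (i, j) with i < j, the coefficient of dx_i ∧ dx_j in alpha ∧ beta is (alpha_i * beta_j - alpha_j * beta_i). Collecting: alpha ∧ beta = (-5) dx ∧ dy.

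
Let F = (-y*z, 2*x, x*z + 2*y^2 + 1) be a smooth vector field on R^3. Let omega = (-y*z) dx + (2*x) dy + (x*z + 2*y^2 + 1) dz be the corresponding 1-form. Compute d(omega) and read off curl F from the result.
d(omega) = (4*y) dy ∧ dz + (-y - z) dz ∧ dx + (z + 2) dx ∧ dy; curl F = (4*y, -y - z, z + 2)

d omega = sum_{i<j} (∂f_j/∂x_i - ∂f_i/∂x_j) dx_i ∧ dx_j. Under the identification (dy ∧ dz, dz ∧ dx, dx ∧ dy) ↔ (e_x, e_y, e_z), the coefficients are exactly the components of curl F. Compute:
  ∂R/∂y - ∂Q/∂z = (4*y) - (0) = 4*y
  ∂P/∂z - ∂R/∂x = (-y) - (z) = -y - z
  ∂Q/∂x - ∂P/∂y = (2) - (-z) = z + 2.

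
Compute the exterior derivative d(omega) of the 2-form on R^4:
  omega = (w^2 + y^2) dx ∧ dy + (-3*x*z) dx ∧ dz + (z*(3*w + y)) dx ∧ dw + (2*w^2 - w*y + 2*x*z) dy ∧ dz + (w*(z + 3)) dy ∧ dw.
d(omega) = (2*w - z) dx ∧ dy ∧ dw + (-3*w - y) dx ∧ dz ∧ dw + (2*z) dx ∧ dy ∧ dz + (3*w - y) dy ∧ dz ∧ dw

For a 2-form omega = sum_{i<j} g_{ij} dx_i ∧ dx_j, the exterior derivative is
  d(omega) = sum_{i<j} d(g_{ij}) ∧ dx_i ∧ dx_j = sum_{i<j, k} (∂g_{ij}/∂x_k) dx_k ∧ dx_i ∧ dx_j.
Expand each term, using dx_k ∧ dx_i ∧ dx_j = sgn(permutation) dx_{(a)} ∧ dx_{(b)} ∧ dx_{(c)} with (a < b < c) sorted:
  d(w^2 + y^2) includes (∂/∂w)(w^2 + y^2) dw = (2*w) dw, which multiplied by dx ∧ dy gives (2*w) dx ∧ dy ∧ dw
  d(z*(3*w + y)) includes (∂/∂y)(z*(3*w + y)) dy = (z) dy, which multiplied by dx ∧ dw gives (-z) dx ∧ dy ∧ dw
  d(z*(3*w + y)) includes (∂/∂z)(z*(3*w + y)) dz = (3*w + y) dz, which multiplied by dx ∧ dw gives (-3*w - y) dx ∧ dz ∧ dw
  d(2*w^2 - w*y + 2*x*z) includes (∂/∂x)(2*w^2 - w*y + 2*x*z) dx = (2*z) dx, which multiplied by dy ∧ dz gives (2*z) dx ∧ dy ∧ dz
  d(2*w^2 - w*y + 2*x*z) includes (∂/∂w)(2*w^2 - w*y + 2*x*z) dw = (4*w - y) dw, which multiplied by dy ∧ dz gives (4*w - y) dy ∧ dz ∧ dw
  d(w*(z + 3)) includes (∂/∂z)(w*(z + 3)) dz = (w) dz, which multiplied by dy ∧ dw gives (-w) dy ∧ dz ∧ dw
Collecting like 3-forms: d(omega) = (2*w - z) dx ∧ dy ∧ dw + (-3*w - y) dx ∧ dz ∧ dw + (2*z) dx ∧ dy ∧ dz + (3*w - y) dy ∧ dz ∧ dw.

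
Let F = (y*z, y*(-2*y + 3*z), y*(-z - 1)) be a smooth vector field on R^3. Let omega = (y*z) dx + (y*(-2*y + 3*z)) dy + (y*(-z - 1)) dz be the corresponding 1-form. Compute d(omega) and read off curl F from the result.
d(omega) = (-3*y - z - 1) dy ∧ dz + (y) dz ∧ dx + (-z) dx ∧ dy; curl F = (-3*y - z - 1, y, -z)

d omega = sum_{i<j} (∂f_j/∂x_i - ∂f_i/∂x_j) dx_i ∧ dx_j. Under the identification (dy ∧ dz, dz ∧ dx, dx ∧ dy) ↔ (e_x, e_y, e_z), the coefficients are exactly the components of curl F. Compute:
  ∂R/∂y - ∂Q/∂z = (-z - 1) - (3*y) = -3*y - z - 1
  ∂P/∂z - ∂R/∂x = (y) - (0) = y
  ∂Q/∂x - ∂P/∂y = (0) - (z) = -z.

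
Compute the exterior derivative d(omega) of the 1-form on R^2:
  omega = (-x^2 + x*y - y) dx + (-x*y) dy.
d(omega) = (-x - y + 1) dx ∧ dy

For a 1-form omega = sum_i f_i dx_i, the exterior derivative is
  d(omega) = sum_{i < j} (∂f_j/∂x_i - ∂f_i/∂x_j) dx_i ∧ dx_j.
  coefficient of dx ∧ dy: ∂f_2/∂x - ∂f_1/∂y = ∂(-x*y)/∂x - ∂(-x^2 + x*y - y)/∂y = -x - y + 1
Assembling: d(omega) = (-x - y + 1) dx ∧ dy.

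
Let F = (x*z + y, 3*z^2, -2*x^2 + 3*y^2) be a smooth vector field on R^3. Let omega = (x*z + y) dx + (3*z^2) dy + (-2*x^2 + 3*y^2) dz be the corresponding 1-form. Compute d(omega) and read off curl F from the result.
d(omega) = (6*y - 6*z) dy ∧ dz + (5*x) dz ∧ dx + (-1) dx ∧ dy; curl F = (6*y - 6*z, 5*x, -1)

d omega = sum_{i<j} (∂f_j/∂x_i - ∂f_i/∂x_j) dx_i ∧ dx_j. Under the identification (dy ∧ dz, dz ∧ dx, dx ∧ dy) ↔ (e_x, e_y, e_z), the coefficients are exactly the components of curl F. Compute:
  ∂R/∂y - ∂Q/∂z = (6*y) - (6*z) = 6*y - 6*z
  ∂P/∂z - ∂R/∂x = (x) - (-4*x) = 5*x
  ∂Q/∂x - ∂P/∂y = (0) - (1) = -1.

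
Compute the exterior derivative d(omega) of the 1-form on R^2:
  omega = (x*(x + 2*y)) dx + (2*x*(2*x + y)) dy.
d(omega) = (6*x + 2*y) dx ∧ dy

For a 1-form omega = sum_i f_i dx_i, the exterior derivative is
  d(omega) = sum_{i < j} (∂f_j/∂x_i - ∂f_i/∂x_j) dx_i ∧ dx_j.
  coefficient of dx ∧ dy: ∂f_2/∂x - ∂f_1/∂y = ∂(2*x*(2*x + y))/∂x - ∂(x*(x + 2*y))/∂y = 6*x + 2*y
Assembling: d(omega) = (6*x + 2*y) dx ∧ dy.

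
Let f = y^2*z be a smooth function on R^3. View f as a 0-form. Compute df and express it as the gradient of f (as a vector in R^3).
df = (0) dx + (2*y*z) dy + (y^2) dz; grad f = (0, 2*y*z, y^2)

For a 0-form f, d f = (∂f/∂x) dx + (∂f/∂y) dy + (∂f/∂z) dz. The components of the vector representation are exactly the entries of grad f in Cartesian coordinates:
  ∂f/∂x = 0
  ∂f/∂y = 2*y*z
  ∂f/∂z = y^2.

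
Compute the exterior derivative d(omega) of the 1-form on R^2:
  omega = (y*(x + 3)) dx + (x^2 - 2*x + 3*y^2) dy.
d(omega) = (x - 5) dx ∧ dy

For a 1-form omega = sum_i f_i dx_i, the exterior derivative is
  d(omega) = sum_{i < j} (∂f_j/∂x_i - ∂f_i/∂x_j) dx_i ∧ dx_j.
  coefficient of dx ∧ dy: ∂f_2/∂x - ∂f_1/∂y = ∂(x^2 - 2*x + 3*y^2)/∂x - ∂(y*(x + 3))/∂y = x - 5
Assembling: d(omega) = (x - 5) dx ∧ dy.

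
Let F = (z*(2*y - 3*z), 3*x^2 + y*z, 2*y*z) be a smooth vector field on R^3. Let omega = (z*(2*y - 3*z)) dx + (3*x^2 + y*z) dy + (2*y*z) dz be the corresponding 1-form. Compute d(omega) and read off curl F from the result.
d(omega) = (-y + 2*z) dy ∧ dz + (2*y - 6*z) dz ∧ dx + (6*x - 2*z) dx ∧ dy; curl F = (-y + 2*z, 2*y - 6*z, 6*x - 2*z)

d omega = sum_{i<j} (∂f_j/∂x_i - ∂f_i/∂x_j) dx_i ∧ dx_j. Under the identification (dy ∧ dz, dz ∧ dx, dx ∧ dy) ↔ (e_x, e_y, e_z), the coefficients are exactly the components of curl F. Compute:
  ∂R/∂y - ∂Q/∂z = (2*z) - (y) = -y + 2*z
  ∂P/∂z - ∂R/∂x = (2*y - 6*z) - (0) = 2*y - 6*z
  ∂Q/∂x - ∂P/∂y = (6*x) - (2*z) = 6*x - 2*z.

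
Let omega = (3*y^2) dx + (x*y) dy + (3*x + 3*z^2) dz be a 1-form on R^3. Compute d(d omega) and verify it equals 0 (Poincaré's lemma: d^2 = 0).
d(d omega) = 0

Step 1: d omega = sum_{i<j} (∂f_j/∂x_i - ∂f_i/∂x_j) dx_i ∧ dx_j:
  coeff of dx ∧ dy: -5*y
  coeff of dx ∧ dz: 3
  coeff of dy ∧ dz: 0
Step 2: Apply d again to each 2-form coefficient. The only possible 3-form in R^3 is dx ∧ dy ∧ dz, with coefficient
  ∂(coeff of dy∧dz)/∂x - ∂(coeff of dx∧dz)/∂y + ∂(coeff of dx∧dy)/∂z
  = ∂/∂x (0) - ∂/∂y (3) + ∂/∂z (-5*y).
Each of these terms simplifies to sums of mixed partials that cancel in pairs. The result is 0 (by equality of mixed partials for smooth functions — Schwarz / Clairaut).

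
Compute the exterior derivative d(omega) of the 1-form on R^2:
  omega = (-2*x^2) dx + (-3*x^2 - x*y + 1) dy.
d(omega) = (-6*x - y) dx ∧ dy

For a 1-form omega = sum_i f_i dx_i, the exterior derivative is
  d(omega) = sum_{i < j} (∂f_j/∂x_i - ∂f_i/∂x_j) dx_i ∧ dx_j.
  coefficient of dx ∧ dy: ∂f_2/∂x - ∂f_1/∂y = ∂(-3*x^2 - x*y + 1)/∂x - ∂(-2*x^2)/∂y = -6*x - y
Assembling: d(omega) = (-6*x - y) dx ∧ dy.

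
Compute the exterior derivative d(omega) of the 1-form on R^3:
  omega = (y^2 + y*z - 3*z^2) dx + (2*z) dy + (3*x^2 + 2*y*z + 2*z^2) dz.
d(omega) = (-2*y - z) dx ∧ dy + (6*x - y + 6*z) dx ∧ dz + (2*z - 2) dy ∧ dz

For a 1-form omega = sum_i f_i dx_i, the exterior derivative is
  d(omega) = sum_{i < j} (∂f_j/∂x_i - ∂f_i/∂x_j) dx_i ∧ dx_j.
  coefficient of dx ∧ dy: ∂f_2/∂x - ∂f_1/∂y = ∂(2*z)/∂x - ∂(y^2 + y*z - 3*z^2)/∂y = -2*y - z
  coefficient of dx ∧ dz: ∂f_3/∂x - ∂f_1/∂z = ∂(3*x^2 + 2*y*z + 2*z^2)/∂x - ∂(y^2 + y*z - 3*z^2)/∂z = 6*x - y + 6*z
  coefficient of dy ∧ dz: ∂f_3/∂y - ∂f_2/∂z = ∂(3*x^2 + 2*y*z + 2*z^2)/∂y - ∂(2*z)/∂z = 2*z - 2
Assembling: d(omega) = (-2*y - z) dx ∧ dy + (6*x - y + 6*z) dx ∧ dz + (2*z - 2) dy ∧ dz.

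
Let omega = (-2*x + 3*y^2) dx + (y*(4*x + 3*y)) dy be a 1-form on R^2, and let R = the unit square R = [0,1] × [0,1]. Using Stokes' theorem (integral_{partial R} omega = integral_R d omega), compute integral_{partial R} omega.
integral_(partial R) omega = -1

Stokes: integral_partial_R omega = integral_R d omega with d omega = (∂Q/∂x - ∂P/∂y) dx ∧ dy.
  ∂Q/∂x = 4*y
  ∂P/∂y = 6*y
  integrand = ∂Q/∂x - ∂P/∂y = -2*y.
Integrating over R: integral_0^1 integral_0^1 (-2*y) dx dy = -1.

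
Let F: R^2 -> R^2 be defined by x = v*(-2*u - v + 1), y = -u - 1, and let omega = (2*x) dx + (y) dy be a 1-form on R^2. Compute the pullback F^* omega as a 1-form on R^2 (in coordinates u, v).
F^* omega = (8*u*v^2 + u + 4*v^3 - 4*v^2 + 1) du + (2*v*(4*u^2 + 6*u*v - 4*u + 2*v^2 - 3*v + 1)) dv

Using F^*(f dg) = (f ∘ F) d(g ∘ F), substitute each coordinate x_i by F_i(u, v) in f_i, and replace dx_i by d F_i = (∂F_i/∂u) du + (∂F_i/∂v) dv.
  For the x component: f_1(F) = 2*v*(-2*u - v + 1); d F_1 = (-2*v) du + (-2*u - 2*v + 1) dv
  For the y component: f_2(F) = -u - 1; d F_2 = (-1) du + (0) dv
Combining and collecting du, dv coefficients:
  coeff of du: 8*u*v^2 + u + 4*v^3 - 4*v^2 + 1
  coeff of dv: 2*v*(4*u^2 + 6*u*v - 4*u + 2*v^2 - 3*v + 1)
F^* omega = (8*u*v^2 + u + 4*v^3 - 4*v^2 + 1) du + (2*v*(4*u^2 + 6*u*v - 4*u + 2*v^2 - 3*v + 1)) dv.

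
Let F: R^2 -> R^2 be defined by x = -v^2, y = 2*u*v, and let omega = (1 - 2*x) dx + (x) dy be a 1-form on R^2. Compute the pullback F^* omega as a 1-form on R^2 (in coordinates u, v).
F^* omega = (-2*v^3) du + (2*v*(-u*v - 2*v^2 - 1)) dv

Using F^*(f dg) = (f ∘ F) d(g ∘ F), substitute each coordinate x_i by F_i(u, v) in f_i, and replace dx_i by d F_i = (∂F_i/∂u) du + (∂F_i/∂v) dv.
  For the x component: f_1(F) = 2*v^2 + 1; d F_1 = (0) du + (-2*v) dv
  For the y component: f_2(F) = -v^2; d F_2 = (2*v) du + (2*u) dv
Combining and collecting du, dv coefficients:
  coeff of du: -2*v^3
  coeff of dv: 2*v*(-u*v - 2*v^2 - 1)
F^* omega = (-2*v^3) du + (2*v*(-u*v - 2*v^2 - 1)) dv.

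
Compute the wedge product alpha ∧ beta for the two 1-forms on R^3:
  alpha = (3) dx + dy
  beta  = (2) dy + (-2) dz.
alpha ∧ beta = (6) dx ∧ dy + (-6) dx ∧ dz + (-2) dy ∧ dz

Distribute the wedge, using dx_i ∧ dx_j = -dx_j ∧ dx_i and dx_i ∧ dx_i = 0. For each pair (i, j) with i < j, the coefficient of dx_i ∧ dx_j in alpha ∧ beta is (alpha_i * beta_j - alpha_j * beta_i). Collecting: alpha ∧ beta = (6) dx ∧ dy + (-6) dx ∧ dz + (-2) dy ∧ dz.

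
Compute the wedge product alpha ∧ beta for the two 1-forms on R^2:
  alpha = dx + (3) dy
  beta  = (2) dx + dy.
alpha ∧ beta = (-5) dx ∧ dy

Distribute the wedge, using dx_i ∧ dx_j = -dx_j ∧ dx_i and dx_i ∧ dx_i = 0. For each pair (i, j) with i < j, the coefficient of dx_i ∧ dx_j in alpha ∧ beta is (alpha_i * beta_j - alpha_j * beta_i). Collecting: alpha ∧ beta = (-5) dx ∧ dy.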